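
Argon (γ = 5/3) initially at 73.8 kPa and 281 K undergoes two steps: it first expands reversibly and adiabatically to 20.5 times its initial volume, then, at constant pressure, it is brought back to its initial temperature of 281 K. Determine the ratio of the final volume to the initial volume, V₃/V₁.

Adiabatic step: V₂/V₁ = 20.5; T₂ = T₁·(1/20.5)^(2/3) = 37.51 K.
Isobaric step: V₃/V₂ = T₃/T₂ = 281/37.51.
V₃/V₁ = (V₂/V₁)(V₃/V₂) = 20.5 × (281/37.51) = 153.6.

V₃/V₁ ≈ 154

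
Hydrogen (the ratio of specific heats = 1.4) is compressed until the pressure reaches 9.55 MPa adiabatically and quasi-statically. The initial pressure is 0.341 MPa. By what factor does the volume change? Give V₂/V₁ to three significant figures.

V₂/V₁ ≈ 0.0925

From PV^γ = const, V₂/V₁ = (P₁/P₂)^(1/γ).
V₂/V₁ = (0.341/9.55)^(0.714) = 0.09252.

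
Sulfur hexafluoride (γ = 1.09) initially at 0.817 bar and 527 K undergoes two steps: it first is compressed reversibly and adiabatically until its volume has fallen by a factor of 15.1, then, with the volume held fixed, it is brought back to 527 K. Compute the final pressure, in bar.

P₃ ≈ 12.3 bar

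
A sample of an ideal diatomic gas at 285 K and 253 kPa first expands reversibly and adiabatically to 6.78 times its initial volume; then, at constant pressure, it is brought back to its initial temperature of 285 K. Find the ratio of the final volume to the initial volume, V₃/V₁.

V₃/V₁ ≈ 14.6

For a diatomic ideal gas γ = 7/5.
Adiabatic step: V₂/V₁ = 6.78; T₂ = T₁·(1/6.78)^(2/5) = 132.5 K.
Isobaric step: V₃/V₂ = T₃/T₂ = 285/132.5.
V₃/V₁ = (V₂/V₁)(V₃/V₂) = 6.78 × (285/132.5) = 14.58.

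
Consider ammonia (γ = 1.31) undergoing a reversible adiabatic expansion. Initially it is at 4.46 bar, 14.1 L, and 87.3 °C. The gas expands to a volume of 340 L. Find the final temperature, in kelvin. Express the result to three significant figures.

T₂ ≈ 134 K

Adiabatic: T₁V₁^(γ−1) = T₂V₂^(γ−1) ⇒ T₂ = T₁ (V₁/V₂)^(γ−1).
T₁ = 87.3 °C = 360.4 K.
T₂ = 360.4 × (14.1/340)^(0.31) = 134.4 K.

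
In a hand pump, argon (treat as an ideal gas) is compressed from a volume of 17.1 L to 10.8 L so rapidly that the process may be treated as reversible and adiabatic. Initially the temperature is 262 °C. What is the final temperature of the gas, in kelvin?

T₂ ≈ 727 K

For a reversible adiabat TV^(γ−1) is constant, so T₂ = T₁ (V₁/V₂)^(γ−1).
For a monatomic ideal gas γ = 5/3, so γ−1 = 2/3.
T₁ = 262 °C = 535.1 K.
T₂ = 535.1 × (17.1/10.8)^(2/3) = 727 K.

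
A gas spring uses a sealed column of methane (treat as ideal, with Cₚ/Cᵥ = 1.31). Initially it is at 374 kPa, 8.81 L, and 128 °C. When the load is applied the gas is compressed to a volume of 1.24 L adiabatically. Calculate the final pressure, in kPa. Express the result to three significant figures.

P₂ ≈ 4880 kPa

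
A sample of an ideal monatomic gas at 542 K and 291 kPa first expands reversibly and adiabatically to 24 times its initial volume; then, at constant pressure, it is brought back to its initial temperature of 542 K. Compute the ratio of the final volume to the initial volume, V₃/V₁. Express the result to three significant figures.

For a monatomic ideal gas γ = 5/3.
Adiabatic step: V₂/V₁ = 24; T₂ = T₁·(1/24)^(2/3) = 65.14 K.
Isobaric step: V₃/V₂ = T₃/T₂ = 542/65.14.
V₃/V₁ = (V₂/V₁)(V₃/V₂) = 24 × (542/65.14) = 199.7.

V₃/V₁ ≈ 200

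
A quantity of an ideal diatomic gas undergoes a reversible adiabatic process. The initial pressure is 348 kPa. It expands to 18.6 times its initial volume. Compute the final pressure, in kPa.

Adiabatic: P₁V₁^γ = P₂V₂^γ ⇒ P₂ = P₁ (V₁/V₂)^γ.
For a diatomic ideal gas γ = 7/5.
P₂ = 348 × (1/18.6)^(7/5) = 5.811 kPa.

P₂ ≈ 5.81 kPa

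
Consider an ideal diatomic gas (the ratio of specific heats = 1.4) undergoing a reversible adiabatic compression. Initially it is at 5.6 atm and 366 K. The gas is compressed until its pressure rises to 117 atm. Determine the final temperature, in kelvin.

T₂ ≈ 872 K

Adiabatic: T₂/T₁ = (P₂/P₁)^((γ−1)/γ).
T₂ = 366 × (117/5.6)^(0.286) = 872.2 K.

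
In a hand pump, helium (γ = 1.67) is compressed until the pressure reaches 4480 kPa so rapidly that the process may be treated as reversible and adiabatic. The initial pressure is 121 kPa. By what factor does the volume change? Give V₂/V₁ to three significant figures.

V₂/V₁ ≈ 0.115

From PV^γ = const, V₂/V₁ = (P₁/P₂)^(1/γ).
V₂/V₁ = (121/4480)^(0.599) = 0.115.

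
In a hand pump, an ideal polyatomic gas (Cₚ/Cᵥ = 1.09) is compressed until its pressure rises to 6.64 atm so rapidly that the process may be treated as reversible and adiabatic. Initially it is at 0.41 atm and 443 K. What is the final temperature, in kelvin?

Adiabatic: T₂/T₁ = (P₂/P₁)^((γ−1)/γ).
T₂ = 443 × (6.64/0.41)^(0.0826) = 557.5 K.

T₂ ≈ 558 K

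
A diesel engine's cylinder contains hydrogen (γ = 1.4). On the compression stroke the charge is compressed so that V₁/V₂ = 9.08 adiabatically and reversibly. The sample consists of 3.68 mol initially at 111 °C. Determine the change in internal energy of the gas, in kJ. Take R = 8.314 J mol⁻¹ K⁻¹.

ΔU ≈ 41.6 kJ

For a reversible adiabat TV^(γ−1) is constant, so T₂ = T₁ (V₁/V₂)^(γ−1).
T₁ = 111 °C = 384.1 K.
T₂ = 384.1 × 9.08^(0.4) = 928.4 K.
Q = 0, so ΔU = W_on_gas = nCᵥΔT with Cᵥ = R/(γ−1) = 20.79 J/(mol·K).
ΔU = 3.68 × 20.79 × (928.4 − 384.1) = 41630 J.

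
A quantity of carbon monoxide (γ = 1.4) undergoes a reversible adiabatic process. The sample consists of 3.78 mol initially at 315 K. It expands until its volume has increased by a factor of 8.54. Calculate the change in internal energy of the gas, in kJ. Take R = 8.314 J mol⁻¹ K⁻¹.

For a reversible adiabat TV^(γ−1) is constant, so T₂ = T₁ (V₁/V₂)^(γ−1).
T₂ = 315 × (1/8.54)^(0.4) = 133.6 K.
Q = 0, so ΔU = W_on_gas = nCᵥΔT with Cᵥ = R/(γ−1) = 20.79 J/(mol·K).
ΔU = 3.78 × 20.79 × (133.6 − 315) = -14250 J.

ΔU ≈ -14.3 kJ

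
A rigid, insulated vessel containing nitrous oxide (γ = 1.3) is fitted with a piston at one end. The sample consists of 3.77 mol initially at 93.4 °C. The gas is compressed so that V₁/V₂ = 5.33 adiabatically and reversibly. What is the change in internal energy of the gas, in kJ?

For a reversible adiabat TV^(γ−1) is constant, so T₂ = T₁ (V₁/V₂)^(γ−1).
T₁ = 93.4 °C = 366.5 K.
T₂ = 366.5 × 5.33^(0.3) = 605.6 K.
Q = 0, so ΔU = W_on_gas = nCᵥΔT with Cᵥ = R/(γ−1) = 27.71 J/(mol·K).
ΔU = 3.77 × 27.71 × (605.6 − 366.5) = 24970 J.

ΔU ≈ 25.0 kJ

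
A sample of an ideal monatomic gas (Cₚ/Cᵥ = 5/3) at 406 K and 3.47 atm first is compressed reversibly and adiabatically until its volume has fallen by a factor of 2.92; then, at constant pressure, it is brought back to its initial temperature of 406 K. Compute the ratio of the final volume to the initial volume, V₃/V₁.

V₃/V₁ ≈ 0.168

Adiabatic step: V₂/V₁ = 0.3425; T₂ = T₁·2.92^(2/3) = 829.4 K.
Isobaric step: V₃/V₂ = T₃/T₂ = 406/829.4.
V₃/V₁ = (V₂/V₁)(V₃/V₂) = 0.3425 × (406/829.4) = 0.1676.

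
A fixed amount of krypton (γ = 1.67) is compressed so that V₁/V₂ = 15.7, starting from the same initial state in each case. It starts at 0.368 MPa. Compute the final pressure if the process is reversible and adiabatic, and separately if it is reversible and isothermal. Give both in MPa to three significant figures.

Isothermal: P₂ = P₁(V₁/V₂) = 0.368×15.7 = 5.778 MPa.
Adiabatic: P₂ = P₁(V₁/V₂)^γ = 0.368×15.7^(1.67) = 36.56 MPa.

adiabatic: 36.6 MPa; isothermal: 5.78 MPa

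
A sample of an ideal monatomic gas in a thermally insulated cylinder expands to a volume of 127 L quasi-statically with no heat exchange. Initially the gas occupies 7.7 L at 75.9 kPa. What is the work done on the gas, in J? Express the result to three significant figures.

γ = 5/3 for a monatomic ideal gas.
P₂ = P₁(V₁/V₂)^γ = 75.9×(7.7/127)^(5/3) = 0.7102 kPa.
For a reversible adiabat, W_by_gas = (P₁V₁ − P₂V₂)/(γ−1).
W_by = (75900×0.0077 − 710.2×0.127) / (2/3) = 741.3 J.
W_on_gas = −W_by = -741.3 J.

W ≈ -741 J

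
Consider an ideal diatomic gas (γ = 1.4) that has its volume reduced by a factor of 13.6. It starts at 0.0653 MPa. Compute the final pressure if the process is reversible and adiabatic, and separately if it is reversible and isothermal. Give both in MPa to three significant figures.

adiabatic: 2.52 MPa; isothermal: 0.888 MPa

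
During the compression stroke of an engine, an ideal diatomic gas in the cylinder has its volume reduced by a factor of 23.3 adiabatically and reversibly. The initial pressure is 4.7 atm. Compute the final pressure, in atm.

Since PV^γ is constant along a reversible adiabat, P₂ = P₁ (V₁/V₂)^γ.
For a diatomic ideal gas γ = 7/5.
P₂ = 4.7 × 23.3^(7/5) = 385.8 atm.

P₂ ≈ 386 atm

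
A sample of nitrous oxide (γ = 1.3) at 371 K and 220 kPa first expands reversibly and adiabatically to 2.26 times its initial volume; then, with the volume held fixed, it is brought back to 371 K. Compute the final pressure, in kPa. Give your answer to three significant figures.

Adiabatic step (PV^γ = const): P₂ = 220×(1/2.26)^(1.3) = 76.22 kPa; T₂ = 371×(1/2.26)^(0.3) = 290.5 K.
Isochoric: P₃ = P₂(T₃/T₂) = 76.22 × (371/290.5) = 97.35 kPa.

P₃ ≈ 97.3 kPa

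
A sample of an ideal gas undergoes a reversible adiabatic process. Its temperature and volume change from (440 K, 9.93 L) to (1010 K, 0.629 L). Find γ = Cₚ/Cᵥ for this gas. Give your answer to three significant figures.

TV^(γ−1) = const ⇒ γ − 1 = ln(T₂/T₁) / ln(V₁/V₂).
γ = 1 + ln(1010/440) / ln(9.93/0.629) = 1.301.

γ ≈ 1.30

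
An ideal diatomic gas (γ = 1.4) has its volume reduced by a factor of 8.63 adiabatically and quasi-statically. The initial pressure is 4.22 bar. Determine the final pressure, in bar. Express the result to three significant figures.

P₂ ≈ 86.2 bar

Since PV^γ is constant along a reversible adiabat, P₂ = P₁ (V₁/V₂)^γ.
P₂ = 4.22 × 8.63^(1.4) = 86.24 bar.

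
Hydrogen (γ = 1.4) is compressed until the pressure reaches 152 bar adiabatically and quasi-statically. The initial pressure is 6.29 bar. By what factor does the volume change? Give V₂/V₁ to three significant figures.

From PV^γ = const, V₂/V₁ = (P₁/P₂)^(1/γ).
V₂/V₁ = (6.29/152)^(0.714) = 0.1028.

V₂/V₁ ≈ 0.103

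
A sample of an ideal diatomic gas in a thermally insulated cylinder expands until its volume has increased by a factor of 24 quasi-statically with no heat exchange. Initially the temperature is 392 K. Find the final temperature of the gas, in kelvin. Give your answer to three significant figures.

T₂ ≈ 110 K

Adiabatic: T₁V₁^(γ−1) = T₂V₂^(γ−1) ⇒ T₂ = T₁ (V₁/V₂)^(γ−1).
For a diatomic ideal gas γ = 7/5, so γ−1 = 2/5.
T₂ = 392 × (1/24)^(2/5) = 110 K.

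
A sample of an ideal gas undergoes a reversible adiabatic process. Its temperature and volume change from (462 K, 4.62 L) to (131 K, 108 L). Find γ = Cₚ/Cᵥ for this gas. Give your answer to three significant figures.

γ ≈ 1.40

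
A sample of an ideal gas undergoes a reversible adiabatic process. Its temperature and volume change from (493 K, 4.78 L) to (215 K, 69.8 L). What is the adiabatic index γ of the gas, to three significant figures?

γ ≈ 1.31

TV^(γ−1) = const ⇒ γ − 1 = ln(T₂/T₁) / ln(V₁/V₂).
γ = 1 + ln(215/493) / ln(4.78/69.8) = 1.31.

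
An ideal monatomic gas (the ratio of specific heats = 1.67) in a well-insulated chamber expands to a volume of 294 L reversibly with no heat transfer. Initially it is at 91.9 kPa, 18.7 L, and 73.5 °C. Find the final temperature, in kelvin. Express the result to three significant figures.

T₂ ≈ 54.7 K

Adiabatic: T₁V₁^(γ−1) = T₂V₂^(γ−1) ⇒ T₂ = T₁ (V₁/V₂)^(γ−1).
T₁ = 73.5 °C = 346.6 K.
T₂ = 346.6 × (18.7/294)^(0.67) = 54.73 K.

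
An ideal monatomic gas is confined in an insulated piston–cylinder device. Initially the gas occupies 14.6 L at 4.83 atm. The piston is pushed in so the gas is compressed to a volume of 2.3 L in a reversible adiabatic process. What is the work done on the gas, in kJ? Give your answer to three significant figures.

W ≈ 26.0 kJ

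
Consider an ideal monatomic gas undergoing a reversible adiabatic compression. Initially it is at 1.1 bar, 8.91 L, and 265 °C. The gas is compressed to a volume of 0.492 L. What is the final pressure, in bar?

P₂ ≈ 137 bar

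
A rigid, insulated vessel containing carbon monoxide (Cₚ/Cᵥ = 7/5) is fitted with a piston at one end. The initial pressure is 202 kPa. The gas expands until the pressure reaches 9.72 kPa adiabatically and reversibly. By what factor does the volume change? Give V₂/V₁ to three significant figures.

From PV^γ = const, V₂/V₁ = (P₁/P₂)^(1/γ).
V₂/V₁ = (202/9.72)^(5/7) = 8.734.

V₂/V₁ ≈ 8.73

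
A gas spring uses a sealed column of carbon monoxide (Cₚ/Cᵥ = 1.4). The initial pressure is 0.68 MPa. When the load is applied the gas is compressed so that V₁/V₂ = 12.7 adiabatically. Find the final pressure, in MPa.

P₂ ≈ 23.9 MPa

Since PV^γ is constant along a reversible adiabat, P₂ = P₁ (V₁/V₂)^γ.
P₂ = 0.68 × 12.7^(1.4) = 23.87 MPa.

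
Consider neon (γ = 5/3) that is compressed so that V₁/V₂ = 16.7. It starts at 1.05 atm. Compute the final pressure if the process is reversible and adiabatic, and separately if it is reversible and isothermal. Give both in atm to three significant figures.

adiabatic: 115 atm; isothermal: 17.5 atm

Isothermal: P₂ = P₁(V₁/V₂) = 1.05×16.7 = 17.54 atm.
Adiabatic: P₂ = P₁(V₁/V₂)^γ = 1.05×16.7^(5/3) = 114.6 atm.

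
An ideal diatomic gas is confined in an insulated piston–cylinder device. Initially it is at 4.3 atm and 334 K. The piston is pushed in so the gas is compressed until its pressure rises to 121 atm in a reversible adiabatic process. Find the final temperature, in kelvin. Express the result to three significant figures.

Adiabatic: T₂/T₁ = (P₂/P₁)^((γ−1)/γ).
For a diatomic ideal gas γ = 7/5, so (γ−1)/γ = 2/7.
T₂ = 334 × (121/4.3)^(2/7) = 866.6 K.

T₂ ≈ 867 K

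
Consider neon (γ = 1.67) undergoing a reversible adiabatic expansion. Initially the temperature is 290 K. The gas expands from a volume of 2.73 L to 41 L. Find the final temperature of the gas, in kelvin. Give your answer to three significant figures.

For a reversible adiabat TV^(γ−1) is constant, so T₂ = T₁ (V₁/V₂)^(γ−1).
T₂ = 290 × (2.73/41)^(0.67) = 47.21 K.

T₂ ≈ 47.2 K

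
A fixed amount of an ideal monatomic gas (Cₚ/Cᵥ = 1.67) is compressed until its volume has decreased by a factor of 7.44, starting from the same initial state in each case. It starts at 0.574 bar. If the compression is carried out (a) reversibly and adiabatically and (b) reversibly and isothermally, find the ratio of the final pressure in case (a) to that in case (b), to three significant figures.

P_adiabatic / P_isothermal ≈ 3.84

Isothermal: P_b = P₁(V₁/V₂) = 0.574×7.44.
Adiabatic: P_a = P₁(V₁/V₂)^γ = 0.574×7.44^(1.67).
P_a/P_b = (V₁/V₂)^(γ−1) = 7.44^(0.67) = 3.837.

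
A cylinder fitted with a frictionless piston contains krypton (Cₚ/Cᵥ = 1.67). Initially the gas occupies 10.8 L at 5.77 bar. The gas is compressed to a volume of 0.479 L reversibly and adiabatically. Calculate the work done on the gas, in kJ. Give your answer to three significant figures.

P₂ = P₁(V₁/V₂)^γ = 5.77×(10.8/0.479)^(1.67) = 1049 bar.
For a reversible adiabat, W_by_gas = (P₁V₁ − P₂V₂)/(γ−1).
W_by = (577000×0.0108 − 1.049×10^8×0.000479) / (0.67) = -65700 J.
W_on_gas = −W_by = 65700 J.

W ≈ 65.7 kJ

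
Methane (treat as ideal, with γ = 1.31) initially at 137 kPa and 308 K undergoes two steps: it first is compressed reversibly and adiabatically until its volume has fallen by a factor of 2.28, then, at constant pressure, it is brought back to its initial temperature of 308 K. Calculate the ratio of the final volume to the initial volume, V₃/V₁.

Adiabatic step: V₂/V₁ = 0.4386; T₂ = T₁·2.28^(0.31) = 397.7 K.
Isobaric step: V₃/V₂ = T₃/T₂ = 308/397.7.
V₃/V₁ = (V₂/V₁)(V₃/V₂) = 0.4386 × (308/397.7) = 0.3397.

V₃/V₁ ≈ 0.340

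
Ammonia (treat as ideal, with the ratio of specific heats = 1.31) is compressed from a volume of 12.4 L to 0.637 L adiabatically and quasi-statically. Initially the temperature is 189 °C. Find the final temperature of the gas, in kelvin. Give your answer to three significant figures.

T₂ ≈ 1160 K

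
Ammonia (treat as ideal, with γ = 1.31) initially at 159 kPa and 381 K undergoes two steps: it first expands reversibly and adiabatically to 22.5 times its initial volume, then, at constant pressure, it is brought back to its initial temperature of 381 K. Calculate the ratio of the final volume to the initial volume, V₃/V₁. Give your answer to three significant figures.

V₃/V₁ ≈ 59.1

Adiabatic step: V₂/V₁ = 22.5; T₂ = T₁·(1/22.5)^(0.31) = 145.1 K.
Isobaric step: V₃/V₂ = T₃/T₂ = 381/145.1.
V₃/V₁ = (V₂/V₁)(V₃/V₂) = 22.5 × (381/145.1) = 59.07.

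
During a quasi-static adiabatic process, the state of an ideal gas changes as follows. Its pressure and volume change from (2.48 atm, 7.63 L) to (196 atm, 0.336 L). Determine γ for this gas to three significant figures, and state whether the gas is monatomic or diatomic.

γ ≈ 1.40; diatomic

PV^γ = const ⇒ γ = ln(P₂/P₁) / ln(V₁/V₂).
γ = ln(196/2.48) / ln(7.63/0.336) = 1.399.
γ ≈ 1.40 is close to 7/5, so the gas is diatomic.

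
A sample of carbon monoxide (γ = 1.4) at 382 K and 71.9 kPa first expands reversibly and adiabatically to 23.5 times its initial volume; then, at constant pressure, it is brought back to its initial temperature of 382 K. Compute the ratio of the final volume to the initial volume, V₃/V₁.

V₃/V₁ ≈ 83.1

Adiabatic step: V₂/V₁ = 23.5; T₂ = T₁·(1/23.5)^(0.4) = 108.1 K.
Isobaric step: V₃/V₂ = T₃/T₂ = 382/108.1.
V₃/V₁ = (V₂/V₁)(V₃/V₂) = 23.5 × (382/108.1) = 83.08.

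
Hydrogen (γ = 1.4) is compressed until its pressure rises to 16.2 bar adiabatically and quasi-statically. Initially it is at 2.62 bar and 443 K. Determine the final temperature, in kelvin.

T₂ ≈ 746 K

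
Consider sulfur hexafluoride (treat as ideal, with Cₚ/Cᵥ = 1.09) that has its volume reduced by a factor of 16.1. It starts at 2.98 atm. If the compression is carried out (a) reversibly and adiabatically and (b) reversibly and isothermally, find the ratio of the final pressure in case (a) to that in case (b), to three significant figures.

Isothermal: P_b = P₁(V₁/V₂) = 2.98×16.1.
Adiabatic: P_a = P₁(V₁/V₂)^γ = 2.98×16.1^(1.09).
P_a/P_b = (V₁/V₂)^(γ−1) = 16.1^(0.09) = 1.284.

P_adiabatic / P_isothermal ≈ 1.28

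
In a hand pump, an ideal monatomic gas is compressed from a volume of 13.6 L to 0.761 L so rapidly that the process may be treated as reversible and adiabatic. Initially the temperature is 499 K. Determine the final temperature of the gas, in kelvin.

T₂ ≈ 3410 K

Adiabatic: T₁V₁^(γ−1) = T₂V₂^(γ−1) ⇒ T₂ = T₁ (V₁/V₂)^(γ−1).
For a monatomic ideal gas γ = 5/3, so γ−1 = 2/3.
T₂ = 499 × (13.6/0.761)^(2/3) = 3411 K.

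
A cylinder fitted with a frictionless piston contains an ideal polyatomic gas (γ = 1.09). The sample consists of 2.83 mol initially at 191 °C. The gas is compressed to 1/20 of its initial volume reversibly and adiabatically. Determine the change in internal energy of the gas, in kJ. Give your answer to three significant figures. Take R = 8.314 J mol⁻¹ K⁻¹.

For a reversible adiabat TV^(γ−1) is constant, so T₂ = T₁ (V₁/V₂)^(γ−1).
T₁ = 191 °C = 464.1 K.
T₂ = 464.1 × 20^(0.09) = 607.8 K.
Q = 0, so ΔU = W_on_gas = nCᵥΔT with Cᵥ = R/(γ−1) = 92.38 J/(mol·K).
ΔU = 2.83 × 92.38 × (607.8 − 464.1) = 37550 J.

ΔU ≈ 37.6 kJ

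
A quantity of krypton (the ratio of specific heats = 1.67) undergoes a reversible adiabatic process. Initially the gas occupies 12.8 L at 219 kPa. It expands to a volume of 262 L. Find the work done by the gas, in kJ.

P₂ = P₁(V₁/V₂)^γ = 219×(12.8/262)^(1.67) = 1.416 kPa.
For a reversible adiabat, W_by_gas = (P₁V₁ − P₂V₂)/(γ−1).
W_by = (219000×0.0128 − 1416×0.262) / (0.67) = 3630 J.

W ≈ 3.63 kJ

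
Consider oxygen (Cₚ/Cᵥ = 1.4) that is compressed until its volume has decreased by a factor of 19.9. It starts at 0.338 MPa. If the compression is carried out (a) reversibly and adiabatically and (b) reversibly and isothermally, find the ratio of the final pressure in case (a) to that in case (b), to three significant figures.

P_adiabatic / P_isothermal ≈ 3.31

Isothermal: P_b = P₁(V₁/V₂) = 0.338×19.9.
Adiabatic: P_a = P₁(V₁/V₂)^γ = 0.338×19.9^(1.4).
P_a/P_b = (V₁/V₂)^(γ−1) = 19.9^(0.4) = 3.308.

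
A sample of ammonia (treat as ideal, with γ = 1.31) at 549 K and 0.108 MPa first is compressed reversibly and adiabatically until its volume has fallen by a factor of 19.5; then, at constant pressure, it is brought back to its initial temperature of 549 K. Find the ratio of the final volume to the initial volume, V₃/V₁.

V₃/V₁ ≈ 0.0204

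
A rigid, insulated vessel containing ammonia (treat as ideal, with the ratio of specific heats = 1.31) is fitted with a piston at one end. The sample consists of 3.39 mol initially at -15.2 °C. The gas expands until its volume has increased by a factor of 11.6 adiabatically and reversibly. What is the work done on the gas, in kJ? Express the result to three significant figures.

W ≈ -12.5 kJ

Adiabatic: T₁V₁^(γ−1) = T₂V₂^(γ−1) ⇒ T₂ = T₁ (V₁/V₂)^(γ−1).
T₁ = -15.2 °C = 257.9 K.
T₂ = 257.9 × (1/11.6)^(0.31) = 120.7 K.
Q = 0, so ΔU = W_on_gas = nCᵥΔT with Cᵥ = R/(γ−1) = 26.82 J/(mol·K).
ΔU = 3.39 × 26.82 × (120.7 − 257.9) = -12480 J.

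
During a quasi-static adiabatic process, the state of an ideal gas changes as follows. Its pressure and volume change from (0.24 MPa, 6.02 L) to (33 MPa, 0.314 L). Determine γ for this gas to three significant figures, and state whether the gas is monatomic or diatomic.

PV^γ = const ⇒ γ = ln(P₂/P₁) / ln(V₁/V₂).
γ = ln(33/0.24) / ln(6.02/0.314) = 1.667.
γ ≈ 1.67 is close to 5/3, so the gas is monatomic.

γ ≈ 1.67; monatomic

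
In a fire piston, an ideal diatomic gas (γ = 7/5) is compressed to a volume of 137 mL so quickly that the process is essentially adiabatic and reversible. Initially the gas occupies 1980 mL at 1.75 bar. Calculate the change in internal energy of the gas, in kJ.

P₂ = P₁(V₁/V₂)^γ = 1.75×(1980/137)^(7/5) = 73.61 bar.
For a reversible adiabat, W_by_gas = (P₁V₁ − P₂V₂)/(γ−1).
W_by = (175000×0.00198 − 7.361×10^6×0.000137) / (2/5) = -1655 J.
Q = 0 ⇒ ΔU = −W_by = 1655 J.

ΔU ≈ 1.66 kJ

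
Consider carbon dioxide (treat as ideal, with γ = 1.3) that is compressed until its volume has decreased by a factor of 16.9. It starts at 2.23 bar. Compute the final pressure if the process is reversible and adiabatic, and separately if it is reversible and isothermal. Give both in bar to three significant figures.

Isothermal: P₂ = P₁(V₁/V₂) = 2.23×16.9 = 37.69 bar.
Adiabatic: P₂ = P₁(V₁/V₂)^γ = 2.23×16.9^(1.3) = 88.02 bar.

adiabatic: 88.0 bar; isothermal: 37.7 bar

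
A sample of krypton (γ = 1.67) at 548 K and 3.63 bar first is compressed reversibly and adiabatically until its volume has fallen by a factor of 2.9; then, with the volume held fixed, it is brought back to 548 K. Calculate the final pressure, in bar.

P₃ ≈ 10.5 bar

Adiabatic step (PV^γ = const): P₂ = 3.63×2.9^(1.67) = 21.48 bar; T₂ = 548×2.9^(0.67) = 1118 K.
Isochoric: P₃ = P₂(T₃/T₂) = 21.48 × (548/1118) = 10.53 bar.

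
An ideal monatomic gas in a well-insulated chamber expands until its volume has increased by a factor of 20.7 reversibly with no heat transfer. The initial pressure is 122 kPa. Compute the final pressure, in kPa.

P₂ ≈ 0.782 kPa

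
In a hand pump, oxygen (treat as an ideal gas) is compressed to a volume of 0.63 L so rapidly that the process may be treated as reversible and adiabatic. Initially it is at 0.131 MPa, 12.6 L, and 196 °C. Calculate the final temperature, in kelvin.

T₂ ≈ 1550 K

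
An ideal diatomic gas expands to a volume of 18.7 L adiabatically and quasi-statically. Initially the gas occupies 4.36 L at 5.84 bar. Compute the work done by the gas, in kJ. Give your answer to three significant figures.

W ≈ 2.81 kJ

γ = 7/5 for a diatomic ideal gas.
P₂ = P₁(V₁/V₂)^γ = 5.84×(4.36/18.7)^(7/5) = 0.7605 bar.
For a reversible adiabat, W_by_gas = (P₁V₁ − P₂V₂)/(γ−1).
W_by = (584000×0.00436 − 76050×0.0187) / (2/5) = 2810 J.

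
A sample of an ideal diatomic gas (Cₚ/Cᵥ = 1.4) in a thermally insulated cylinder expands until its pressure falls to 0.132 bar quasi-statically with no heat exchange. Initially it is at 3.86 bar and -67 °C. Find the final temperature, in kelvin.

T₂ ≈ 78.6 K

Along an adiabat T P^((1−γ)/γ) is constant, so T₂ = T₁ (P₂/P₁)^((γ−1)/γ).
T₁ = -67 °C = 206.1 K.
T₂ = 206.1 × (0.132/3.86)^(0.286) = 78.58 K.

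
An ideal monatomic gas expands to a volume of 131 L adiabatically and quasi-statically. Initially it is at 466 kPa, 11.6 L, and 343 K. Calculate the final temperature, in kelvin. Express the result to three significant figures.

T₂ ≈ 68.1 K

For a reversible adiabat TV^(γ−1) is constant, so T₂ = T₁ (V₁/V₂)^(γ−1).
γ = 5/3 for a monatomic ideal gas.
T₂ = 343 × (11.6/131)^(2/3) = 68.14 K.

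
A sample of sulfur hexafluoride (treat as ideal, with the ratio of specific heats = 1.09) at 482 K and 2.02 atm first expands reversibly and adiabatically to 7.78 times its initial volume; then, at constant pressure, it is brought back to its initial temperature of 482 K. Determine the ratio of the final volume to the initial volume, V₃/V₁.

V₃/V₁ ≈ 9.36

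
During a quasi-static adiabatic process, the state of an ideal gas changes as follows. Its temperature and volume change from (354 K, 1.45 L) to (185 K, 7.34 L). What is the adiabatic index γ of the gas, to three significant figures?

TV^(γ−1) = const ⇒ γ − 1 = ln(T₂/T₁) / ln(V₁/V₂).
γ = 1 + ln(185/354) / ln(1.45/7.34) = 1.4.

γ ≈ 1.40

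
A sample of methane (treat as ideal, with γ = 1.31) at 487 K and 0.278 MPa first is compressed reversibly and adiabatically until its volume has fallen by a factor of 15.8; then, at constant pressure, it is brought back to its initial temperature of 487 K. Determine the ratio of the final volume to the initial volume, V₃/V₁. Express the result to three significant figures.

V₃/V₁ ≈ 0.0269

Adiabatic step: V₂/V₁ = 0.06329; T₂ = T₁·15.8^(0.31) = 1146 K.
Isobaric step: V₃/V₂ = T₃/T₂ = 487/1146.
V₃/V₁ = (V₂/V₁)(V₃/V₂) = 0.06329 × (487/1146) = 0.0269.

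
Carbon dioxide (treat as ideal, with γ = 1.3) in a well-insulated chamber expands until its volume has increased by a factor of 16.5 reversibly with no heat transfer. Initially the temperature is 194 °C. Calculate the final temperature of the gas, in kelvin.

T₂ ≈ 201 K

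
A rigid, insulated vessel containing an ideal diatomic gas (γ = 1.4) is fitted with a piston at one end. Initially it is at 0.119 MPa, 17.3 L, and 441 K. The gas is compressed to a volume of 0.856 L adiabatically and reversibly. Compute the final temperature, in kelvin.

T₂ ≈ 1470 K

Adiabatic: T₁V₁^(γ−1) = T₂V₂^(γ−1) ⇒ T₂ = T₁ (V₁/V₂)^(γ−1).
T₂ = 441 × (17.3/0.856)^(0.4) = 1468 K.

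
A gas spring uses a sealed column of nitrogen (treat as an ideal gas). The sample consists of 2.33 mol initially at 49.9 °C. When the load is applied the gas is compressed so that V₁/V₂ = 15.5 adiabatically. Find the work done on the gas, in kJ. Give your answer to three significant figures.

W ≈ 31.2 kJ

Adiabatic: T₁V₁^(γ−1) = T₂V₂^(γ−1) ⇒ T₂ = T₁ (V₁/V₂)^(γ−1).
γ = 7/5 for a diatomic ideal gas, so γ−1 = 2/5.
T₁ = 49.9 °C = 323 K.
T₂ = 323 × 15.5^(2/5) = 966.9 K.
Q = 0, so ΔU = W_on_gas = nCᵥΔT with Cᵥ = R/(γ−1) = 20.79 J/(mol·K).
ΔU = 2.33 × 20.79 × (966.9 − 323) = 31180 J.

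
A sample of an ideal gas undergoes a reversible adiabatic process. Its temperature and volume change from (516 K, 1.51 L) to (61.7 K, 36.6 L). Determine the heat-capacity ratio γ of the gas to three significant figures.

γ ≈ 1.67

TV^(γ−1) = const ⇒ γ − 1 = ln(T₂/T₁) / ln(V₁/V₂).
γ = 1 + ln(61.7/516) / ln(1.51/36.6) = 1.666.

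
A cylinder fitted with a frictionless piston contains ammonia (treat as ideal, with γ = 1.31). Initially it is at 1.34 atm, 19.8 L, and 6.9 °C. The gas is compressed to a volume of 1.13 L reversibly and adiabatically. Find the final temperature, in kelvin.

T₂ ≈ 680 K

Adiabatic: T₁V₁^(γ−1) = T₂V₂^(γ−1) ⇒ T₂ = T₁ (V₁/V₂)^(γ−1).
T₁ = 6.9 °C = 280 K.
T₂ = 280 × (19.8/1.13)^(0.31) = 680.4 K.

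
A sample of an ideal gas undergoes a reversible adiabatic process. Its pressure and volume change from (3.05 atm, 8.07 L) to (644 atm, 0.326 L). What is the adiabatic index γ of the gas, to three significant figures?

γ ≈ 1.67

PV^γ = const ⇒ γ = ln(P₂/P₁) / ln(V₁/V₂).
γ = ln(644/3.05) / ln(8.07/0.326) = 1.668.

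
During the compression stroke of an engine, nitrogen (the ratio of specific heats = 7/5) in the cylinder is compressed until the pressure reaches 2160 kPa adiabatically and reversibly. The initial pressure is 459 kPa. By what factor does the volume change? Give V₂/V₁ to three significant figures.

From PV^γ = const, V₂/V₁ = (P₁/P₂)^(1/γ).
V₂/V₁ = (459/2160)^(5/7) = 0.3308.

V₂/V₁ ≈ 0.331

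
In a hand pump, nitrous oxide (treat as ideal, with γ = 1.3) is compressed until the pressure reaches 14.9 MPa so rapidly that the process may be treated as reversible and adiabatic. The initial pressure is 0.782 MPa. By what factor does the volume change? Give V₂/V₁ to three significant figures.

V₂/V₁ ≈ 0.104

From PV^γ = const, V₂/V₁ = (P₁/P₂)^(1/γ).
V₂/V₁ = (0.782/14.9)^(0.769) = 0.1036.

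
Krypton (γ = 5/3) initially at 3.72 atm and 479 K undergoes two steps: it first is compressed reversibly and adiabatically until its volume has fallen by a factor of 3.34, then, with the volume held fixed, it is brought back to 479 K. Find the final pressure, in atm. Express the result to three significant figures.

Adiabatic step (PV^γ = const): P₂ = 3.72×3.34^(5/3) = 27.76 atm; T₂ = 479×3.34^(2/3) = 1070 K.
Isochoric: P₃ = P₂(T₃/T₂) = 27.76 × (479/1070) = 12.42 atm.

P₃ ≈ 12.4 atm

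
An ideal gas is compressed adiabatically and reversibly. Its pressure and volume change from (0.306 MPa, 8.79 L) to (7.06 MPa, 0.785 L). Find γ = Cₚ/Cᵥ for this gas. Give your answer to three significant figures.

γ ≈ 1.30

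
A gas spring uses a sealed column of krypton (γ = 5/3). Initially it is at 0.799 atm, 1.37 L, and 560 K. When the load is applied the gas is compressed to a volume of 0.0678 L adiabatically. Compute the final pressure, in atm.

Adiabatic: P₁V₁^γ = P₂V₂^γ ⇒ P₂ = P₁ (V₁/V₂)^γ.
P₂ = 0.799 × (1.37/0.0678)^(5/3) = 119.8 atm.

P₂ ≈ 120 atm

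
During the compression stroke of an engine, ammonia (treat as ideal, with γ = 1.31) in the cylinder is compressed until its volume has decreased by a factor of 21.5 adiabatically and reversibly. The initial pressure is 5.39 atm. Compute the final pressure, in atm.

P₂ ≈ 300 atm

Since PV^γ is constant along a reversible adiabat, P₂ = P₁ (V₁/V₂)^γ.
P₂ = 5.39 × 21.5^(1.31) = 300 atm.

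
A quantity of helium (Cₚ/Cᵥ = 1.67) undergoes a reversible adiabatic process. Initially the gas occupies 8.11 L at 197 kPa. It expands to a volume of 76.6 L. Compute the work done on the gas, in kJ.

W ≈ -1.85 kJ

P₂ = P₁(V₁/V₂)^γ = 197×(8.11/76.6)^(1.67) = 4.633 kPa.
For a reversible adiabat, W_by_gas = (P₁V₁ − P₂V₂)/(γ−1).
W_by = (197000×0.00811 − 4633×0.0766) / (0.67) = 1855 J.
W_on_gas = −W_by = -1855 J.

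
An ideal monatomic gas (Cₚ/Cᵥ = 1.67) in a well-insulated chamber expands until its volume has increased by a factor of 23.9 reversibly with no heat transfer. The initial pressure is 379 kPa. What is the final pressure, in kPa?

P₂ ≈ 1.89 kPa

Since PV^γ is constant along a reversible adiabat, P₂ = P₁ (V₁/V₂)^γ.
P₂ = 379 × (1/23.9)^(1.67) = 1.891 kPa.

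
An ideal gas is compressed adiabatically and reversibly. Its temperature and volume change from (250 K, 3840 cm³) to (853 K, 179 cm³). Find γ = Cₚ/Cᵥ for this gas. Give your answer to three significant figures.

TV^(γ−1) = const ⇒ γ − 1 = ln(T₂/T₁) / ln(V₁/V₂).
γ = 1 + ln(853/250) / ln(3840/179) = 1.4.

γ ≈ 1.40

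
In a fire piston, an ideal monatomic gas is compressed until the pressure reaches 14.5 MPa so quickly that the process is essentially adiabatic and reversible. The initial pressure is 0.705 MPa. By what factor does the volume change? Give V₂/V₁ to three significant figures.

From PV^γ = const, V₂/V₁ = (P₁/P₂)^(1/γ).
For a monatomic ideal gas γ = 5/3.
V₂/V₁ = (0.705/14.5)^(3/5) = 0.163.

V₂/V₁ ≈ 0.163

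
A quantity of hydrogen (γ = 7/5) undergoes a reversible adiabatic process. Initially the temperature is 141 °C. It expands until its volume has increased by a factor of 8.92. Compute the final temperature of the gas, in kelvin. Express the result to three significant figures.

T₂ ≈ 173 K

For a reversible adiabat TV^(γ−1) is constant, so T₂ = T₁ (V₁/V₂)^(γ−1).
T₁ = 141 °C = 414.1 K.
T₂ = 414.1 × (1/8.92)^(2/5) = 172.6 K.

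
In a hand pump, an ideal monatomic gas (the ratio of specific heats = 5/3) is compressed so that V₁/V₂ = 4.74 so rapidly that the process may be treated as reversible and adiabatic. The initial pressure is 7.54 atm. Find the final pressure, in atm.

Adiabatic: P₁V₁^γ = P₂V₂^γ ⇒ P₂ = P₁ (V₁/V₂)^γ.
P₂ = 7.54 × 4.74^(5/3) = 100.8 atm.

P₂ ≈ 101 atm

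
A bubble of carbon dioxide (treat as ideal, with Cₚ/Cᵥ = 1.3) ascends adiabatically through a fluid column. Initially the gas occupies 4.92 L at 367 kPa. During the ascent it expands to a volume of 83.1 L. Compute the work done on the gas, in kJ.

W ≈ -3.44 kJ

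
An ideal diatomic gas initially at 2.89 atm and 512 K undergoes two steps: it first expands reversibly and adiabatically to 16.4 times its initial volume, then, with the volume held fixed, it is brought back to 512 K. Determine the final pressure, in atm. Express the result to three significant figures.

P₃ ≈ 0.176 atm

For a diatomic ideal gas γ = 7/5.
Adiabatic step (PV^γ = const): P₂ = 2.89×(1/16.4)^(7/5) = 0.05756 atm; T₂ = 512×(1/16.4)^(2/5) = 167.2 K.
Isochoric: P₃ = P₂(T₃/T₂) = 0.05756 × (512/167.2) = 0.1762 atm.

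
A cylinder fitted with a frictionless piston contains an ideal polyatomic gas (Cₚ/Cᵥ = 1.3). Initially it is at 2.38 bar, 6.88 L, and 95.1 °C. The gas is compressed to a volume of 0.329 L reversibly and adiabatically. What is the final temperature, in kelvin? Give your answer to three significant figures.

T₂ ≈ 917 K

For a reversible adiabat TV^(γ−1) is constant, so T₂ = T₁ (V₁/V₂)^(γ−1).
T₁ = 95.1 °C = 368.2 K.
T₂ = 368.2 × (6.88/0.329)^(0.3) = 916.8 K.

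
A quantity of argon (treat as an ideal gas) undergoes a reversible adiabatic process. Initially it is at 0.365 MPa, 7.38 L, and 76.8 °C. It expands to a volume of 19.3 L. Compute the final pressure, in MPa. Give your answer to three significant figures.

Adiabatic: P₁V₁^γ = P₂V₂^γ ⇒ P₂ = P₁ (V₁/V₂)^γ.
γ = 5/3 for a monatomic ideal gas.
P₂ = 0.365 × (7.38/19.3)^(5/3) = 0.07353 MPa.

P₂ ≈ 0.0735 MPa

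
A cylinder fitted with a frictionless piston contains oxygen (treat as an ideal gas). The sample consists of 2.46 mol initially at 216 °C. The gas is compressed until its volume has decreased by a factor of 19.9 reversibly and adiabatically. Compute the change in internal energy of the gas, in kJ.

ΔU ≈ 57.7 kJ

Adiabatic: T₁V₁^(γ−1) = T₂V₂^(γ−1) ⇒ T₂ = T₁ (V₁/V₂)^(γ−1).
γ = 7/5 for a diatomic ideal gas, so γ−1 = 2/5.
T₁ = 216 °C = 489.1 K.
T₂ = 489.1 × 19.9^(2/5) = 1618 K.
Q = 0, so ΔU = W_on_gas = nCᵥΔT with Cᵥ = R/(γ−1) = 20.79 J/(mol·K).
ΔU = 2.46 × 20.79 × (1618 − 489.1) = 57720 J.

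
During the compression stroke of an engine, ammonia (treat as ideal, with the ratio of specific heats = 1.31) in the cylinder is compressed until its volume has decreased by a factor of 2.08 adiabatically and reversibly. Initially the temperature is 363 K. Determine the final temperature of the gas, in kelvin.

T₂ ≈ 456 K

Adiabatic: T₁V₁^(γ−1) = T₂V₂^(γ−1) ⇒ T₂ = T₁ (V₁/V₂)^(γ−1).
T₂ = 363 × 2.08^(0.31) = 455.5 K.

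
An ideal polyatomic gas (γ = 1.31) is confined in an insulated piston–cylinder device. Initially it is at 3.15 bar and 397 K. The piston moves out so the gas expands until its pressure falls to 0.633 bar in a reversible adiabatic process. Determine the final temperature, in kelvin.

Along an adiabat T P^((1−γ)/γ) is constant, so T₂ = T₁ (P₂/P₁)^((γ−1)/γ).
T₂ = 397 × (0.633/3.15)^(0.237) = 271.6 K.

T₂ ≈ 272 K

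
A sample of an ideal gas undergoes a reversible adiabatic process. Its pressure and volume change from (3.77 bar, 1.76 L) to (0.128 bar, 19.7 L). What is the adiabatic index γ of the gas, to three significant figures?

γ ≈ 1.40

PV^γ = const ⇒ γ = ln(P₂/P₁) / ln(V₁/V₂).
γ = ln(0.128/3.77) / ln(1.76/19.7) = 1.401.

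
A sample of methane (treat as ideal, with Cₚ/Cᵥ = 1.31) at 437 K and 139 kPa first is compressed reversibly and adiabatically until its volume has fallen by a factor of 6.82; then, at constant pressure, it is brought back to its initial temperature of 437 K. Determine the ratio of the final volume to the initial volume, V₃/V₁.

V₃/V₁ ≈ 0.0809

Adiabatic step: V₂/V₁ = 0.1466; T₂ = T₁·6.82^(0.31) = 792.4 K.
Isobaric step: V₃/V₂ = T₃/T₂ = 437/792.4.
V₃/V₁ = (V₂/V₁)(V₃/V₂) = 0.1466 × (437/792.4) = 0.08086.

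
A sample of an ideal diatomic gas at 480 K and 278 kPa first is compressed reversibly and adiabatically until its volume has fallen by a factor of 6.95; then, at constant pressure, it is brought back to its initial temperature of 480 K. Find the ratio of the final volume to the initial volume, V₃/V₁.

V₃/V₁ ≈ 0.0663

For a diatomic ideal gas γ = 7/5.
Adiabatic step: V₂/V₁ = 0.1439; T₂ = T₁·6.95^(2/5) = 1042 K.
Isobaric step: V₃/V₂ = T₃/T₂ = 480/1042.
V₃/V₁ = (V₂/V₁)(V₃/V₂) = 0.1439 × (480/1042) = 0.06626.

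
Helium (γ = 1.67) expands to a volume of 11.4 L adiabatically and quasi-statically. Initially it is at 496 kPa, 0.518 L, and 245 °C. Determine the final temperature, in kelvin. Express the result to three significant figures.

For a reversible adiabat TV^(γ−1) is constant, so T₂ = T₁ (V₁/V₂)^(γ−1).
T₁ = 245 °C = 518.1 K.
T₂ = 518.1 × (0.518/11.4)^(0.67) = 65.3 K.

T₂ ≈ 65.3 K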